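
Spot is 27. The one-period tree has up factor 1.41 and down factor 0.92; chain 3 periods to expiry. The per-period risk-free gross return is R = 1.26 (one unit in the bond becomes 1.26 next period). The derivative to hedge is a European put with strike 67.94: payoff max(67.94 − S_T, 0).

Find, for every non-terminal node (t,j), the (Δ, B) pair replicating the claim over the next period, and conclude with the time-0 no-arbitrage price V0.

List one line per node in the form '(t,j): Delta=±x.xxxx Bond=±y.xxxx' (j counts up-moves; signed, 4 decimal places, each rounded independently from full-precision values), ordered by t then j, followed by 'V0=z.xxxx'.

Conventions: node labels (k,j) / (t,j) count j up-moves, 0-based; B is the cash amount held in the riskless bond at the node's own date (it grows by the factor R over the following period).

(0,0): Delta=-0.8224 Bond=30.4627
(1,0): Delta=-1.0000 Bond=42.7942
(1,1): Delta=-0.7713 Bond=36.4370
(2,0): Delta=-1.0000 Bond=53.9206
(2,1): Delta=-1.0000 Bond=53.9206
(2,2): Delta=-0.7055 Bond=42.3767
V0=8.2574

Risk-neutral probability p* = (R−d)/(u−d) = (1.26−0.92)/(1.41−0.92) = 0.6939.
At maturity the claim pays: V(3,0)=46.9154, V(3,1)=35.7176, V(3,2)=18.5556, V(3,3)=0.0000
Node (2,0) S=22.8528: V=(p*·35.7176+(1−p*)·46.9154)/1.26=31.0678; Δ=(35.7176−46.9154)/(32.2224−21.0246)=-1.0000; B=V−Δ·S=53.9206
Node (2,1) S=35.0244: V=(p*·18.5556+(1−p*)·35.7176)/1.26=18.8962; Δ=(18.5556−35.7176)/(49.3844−32.2224)=-1.0000; B=V−Δ·S=53.9206
Node (2,2) S=53.6787: V=(p*·0.0000+(1−p*)·18.5556)/1.26=4.5082; Δ=(0.0000−18.5556)/(75.6870−49.3844)=-0.7055; B=V−Δ·S=42.3767
Node (1,0) S=24.8400: V=(p*·18.8962+(1−p*)·31.0678)/1.26=17.9542; Δ=(18.8962−31.0678)/(35.0244−22.8528)=-1.0000; B=V−Δ·S=42.7942
Node (1,1) S=38.0700: V=(p*·4.5082+(1−p*)·18.8962)/1.26=7.0736; Δ=(4.5082−18.8962)/(53.6787−35.0244)=-0.7713; B=V−Δ·S=36.4370
Node (0,0) S=27.0000: V=(p*·7.0736+(1−p*)·17.9542)/1.26=8.2574; Δ=(7.0736−17.9542)/(38.0700−24.8400)=-0.8224; B=V−Δ·S=30.4627
Check: Δ(0,0)·S0 + B(0,0) = 8.2574 = V0.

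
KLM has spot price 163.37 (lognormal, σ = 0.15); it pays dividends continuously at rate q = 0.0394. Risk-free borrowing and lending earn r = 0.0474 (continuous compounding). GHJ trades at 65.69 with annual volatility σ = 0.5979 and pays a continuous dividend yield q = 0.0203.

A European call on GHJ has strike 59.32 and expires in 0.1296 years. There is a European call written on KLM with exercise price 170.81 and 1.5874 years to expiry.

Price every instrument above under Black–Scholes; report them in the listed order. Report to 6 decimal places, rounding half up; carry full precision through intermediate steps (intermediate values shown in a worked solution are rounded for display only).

[GHJ call K=59.32]
σ√T = 0.5979·√0.1296 = 0.215244
d₁ = (ln(S/K) + (r−q+σ²/2)T) / (σ√T) = (ln(65.69/59.32) + (0.0474−0.0203+0.5979²/2)·0.1296) / 0.215244 = (0.102000 + 0.026677) / 0.215244 = 0.597821
d₂ = d₁ − σ√T = 0.597821 − 0.215244 = 0.382577
e^{−rT} = 0.993876
e^{−qT} = 0.997373
N(d₁) = 0.725020,  N(d₂) = 0.648983
price = S·e^{−qT}·N(d₁) − K·e^{−rT}·N(d₂) = 47.501445 − 38.261916 = 9.239528
[KLM call K=170.81]
σ√T = 0.15·√1.5874 = 0.188988
d₁ = (ln(S/K) + (r−q+σ²/2)T) / (σ√T) = (ln(163.37/170.81) + (0.0474−0.0394+0.15²/2)·1.5874) / 0.188988 = (-0.044534 + 0.030557) / 0.188988 = -0.073956
d₂ = d₁ − σ√T = -0.073956 − 0.188988 = -0.262944
e^{−rT} = 0.927518
e^{−qT} = 0.939372
N(d₁) = 0.470523,  N(d₂) = 0.396297
price = S·e^{−qT}·N(d₁) − K·e^{−rT}·N(d₂) = 72.208870 − 62.785067 = 9.423803

price(GHJ call K=59.32) = 9.239528
price(KLM call K=170.81) = 9.423803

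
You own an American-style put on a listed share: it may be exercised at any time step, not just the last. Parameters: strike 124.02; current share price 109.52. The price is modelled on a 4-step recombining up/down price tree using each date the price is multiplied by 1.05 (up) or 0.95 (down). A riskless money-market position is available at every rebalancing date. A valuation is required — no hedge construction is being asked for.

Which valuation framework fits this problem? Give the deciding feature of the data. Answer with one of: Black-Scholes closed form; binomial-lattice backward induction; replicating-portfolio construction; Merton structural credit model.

framework: binomial-lattice backward induction

Key observation: the exercise right at every one of the 4 steps is what matters: each node needs max(124.02 − S, continuation), which only the stepwise tree valuation starting from spot 109.52 delivers.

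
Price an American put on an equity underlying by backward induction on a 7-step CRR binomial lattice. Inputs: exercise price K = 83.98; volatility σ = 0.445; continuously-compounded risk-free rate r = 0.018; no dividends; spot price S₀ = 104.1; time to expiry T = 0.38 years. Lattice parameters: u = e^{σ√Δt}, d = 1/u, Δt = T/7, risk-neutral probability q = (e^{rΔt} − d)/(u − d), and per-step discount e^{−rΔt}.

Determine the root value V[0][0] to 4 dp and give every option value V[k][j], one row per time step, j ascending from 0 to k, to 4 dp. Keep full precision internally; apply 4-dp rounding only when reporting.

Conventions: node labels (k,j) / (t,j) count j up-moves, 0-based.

price = 3.2472
tree:
3.2472
5.0531 1.2880
7.6813 2.2027 0.2950
11.3442 3.7099 0.5665 0.0000
16.1598 6.1254 1.0881 0.0000 0.0000
21.9919 9.8445 2.0897 0.0000 0.0000 0.0000
28.0970 15.2198 4.0134 0.0000 0.0000 0.0000 0.0000
33.6008 21.9919 7.7080 0.0000 0.0000 0.0000 0.0000 0.0000

params: Δt=0.05429 u=1.10925 d=0.90151 q=0.47881 e^(-rΔt)=0.99902
t_7 payoffs: 33.6008 21.9919 7.7080 0.0000 0.0000 0.0000 0.0000 0.0000
k=6: node(6,0) S=55.8830 payoff=28.0970 vs cont=28.0149 → 28.0970 [stop]  node(6,1) S=68.7602 payoff=15.2198 vs cont=15.1378 → 15.2198 [stop]  node(6,2) S=84.6046 payoff=0.0000 vs cont=4.0134 → 4.0134 [wait]  node(6,3) S=104.1000 payoff=0.0000 vs cont=0.0000 → 0.0000 [wait]  node(6,4) S=128.0878 payoff=0.0000 vs cont=0.0000 → 0.0000 [wait]  node(6,5) S=157.6030 payoff=0.0000 vs cont=0.0000 → 0.0000 [wait]  node(6,6) S=193.9195 payoff=0.0000 vs cont=0.0000 → 0.0000 [wait]
k=5: node(5,0) S=61.9881 payoff=21.9919 vs cont=21.9099 → 21.9919 [stop]  node(5,1) S=76.2720 payoff=7.7080 vs cont=9.8445 → 9.8445 [wait]  node(5,2) S=93.8474 payoff=0.0000 vs cont=2.0897 → 2.0897 [wait]  node(5,3) S=115.4727 payoff=0.0000 vs cont=0.0000 → 0.0000 [wait]  node(5,4) S=142.0810 payoff=0.0000 vs cont=0.0000 → 0.0000 [wait]  node(5,5) S=174.8208 payoff=0.0000 vs cont=0.0000 → 0.0000 [wait]
k=4: node(4,0) S=68.7602 payoff=15.2198 vs cont=16.1598 → 16.1598 [wait]  node(4,1) S=84.6046 payoff=0.0000 vs cont=6.1254 → 6.1254 [wait]  node(4,2) S=104.1000 payoff=0.0000 vs cont=1.0881 → 1.0881 [wait]  node(4,3) S=128.0878 payoff=0.0000 vs cont=0.0000 → 0.0000 [wait]  node(4,4) S=157.6030 payoff=0.0000 vs cont=0.0000 → 0.0000 [wait]
k=3: node(3,0) S=76.2720 payoff=7.7080 vs cont=11.3442 → 11.3442 [wait]  node(3,1) S=93.8474 payoff=0.0000 vs cont=3.7099 → 3.7099 [wait]  node(3,2) S=115.4727 payoff=0.0000 vs cont=0.5665 → 0.5665 [wait]  node(3,3) S=142.0810 payoff=0.0000 vs cont=0.0000 → 0.0000 [wait]
k=2: node(2,0) S=84.6046 payoff=0.0000 vs cont=7.6813 → 7.6813 [wait]  node(2,1) S=104.1000 payoff=0.0000 vs cont=2.2027 → 2.2027 [wait]  node(2,2) S=128.0878 payoff=0.0000 vs cont=0.2950 → 0.2950 [wait]
k=1: node(1,0) S=93.8474 payoff=0.0000 vs cont=5.0531 → 5.0531 [wait]  node(1,1) S=115.4727 payoff=0.0000 vs cont=1.2880 → 1.2880 [wait]
k=0: node(0,0) S=104.1000 payoff=0.0000 vs cont=3.2472 → 3.2472 [wait]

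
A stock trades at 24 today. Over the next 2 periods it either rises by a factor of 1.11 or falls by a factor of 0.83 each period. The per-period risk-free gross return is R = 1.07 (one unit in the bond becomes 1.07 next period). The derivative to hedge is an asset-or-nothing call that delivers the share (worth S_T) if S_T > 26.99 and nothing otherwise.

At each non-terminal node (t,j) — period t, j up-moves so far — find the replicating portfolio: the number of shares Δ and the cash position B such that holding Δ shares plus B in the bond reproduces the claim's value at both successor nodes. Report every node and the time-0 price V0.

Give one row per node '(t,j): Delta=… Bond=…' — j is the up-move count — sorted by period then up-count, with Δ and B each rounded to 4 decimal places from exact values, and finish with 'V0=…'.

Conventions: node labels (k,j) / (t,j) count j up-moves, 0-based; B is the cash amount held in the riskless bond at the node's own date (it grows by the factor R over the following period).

(0,0): Delta=3.5250 Bond=-65.6240
(1,0): Delta=0.0000 Bond=0.0000
(1,1): Delta=3.9643 Bond=-81.9207
V0=18.9756

Under the risk-neutral measure, an up-move has probability p* = (R−d)/(u−d) = 0.8571 and values discount at R = 1.07.
At maturity the claim pays: V(2,0)=0.0000, V(2,1)=0.0000, V(2,2)=29.5704
  t=1,j=0: stock 19.9200 → up 22.1112 (V=0.0000), down 16.5336 (V=0.0000). Price 0.0000; hedge Δ=0.0000, bond B=0.0000.
  t=1,j=1: stock 26.6400 → up 29.5704 (V=29.5704), down 22.1112 (V=0.0000). Price 23.6879; hedge Δ=3.9643, bond B=-81.9207.
  t=0,j=0: stock 24.0000 → up 26.6400 (V=23.6879), down 19.9200 (V=0.0000). Price 18.9756; hedge Δ=3.5250, bond B=-65.6240.
Check: Δ(0,0)·S0 + B(0,0) = 18.9756 = V0.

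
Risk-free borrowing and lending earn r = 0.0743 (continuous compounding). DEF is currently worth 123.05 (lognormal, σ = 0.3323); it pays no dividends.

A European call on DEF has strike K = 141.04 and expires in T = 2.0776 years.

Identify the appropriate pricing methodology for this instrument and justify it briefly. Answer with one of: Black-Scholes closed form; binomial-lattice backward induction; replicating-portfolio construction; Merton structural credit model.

framework: Black-Scholes closed form

Key observation: the strike-141.04 call on DEF is European-exercise on a continuously-modelled lognormal underlying, so its value is a single closed-form evaluation.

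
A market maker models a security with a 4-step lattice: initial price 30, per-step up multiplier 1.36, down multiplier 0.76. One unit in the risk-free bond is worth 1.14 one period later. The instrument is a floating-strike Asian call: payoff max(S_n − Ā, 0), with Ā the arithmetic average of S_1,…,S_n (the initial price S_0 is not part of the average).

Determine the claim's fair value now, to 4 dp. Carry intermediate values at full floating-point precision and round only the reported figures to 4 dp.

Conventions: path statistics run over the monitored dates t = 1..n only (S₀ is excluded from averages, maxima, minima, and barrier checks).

price = 5.9778

Risk-neutral up-probability p* = (R−d)/(u−d) = (1.14−0.76)/(1.36−0.76) = 0.6333; the claim prices as the p*-weighted sum of path payoffs discounted by R^4.
Enumerate all 2^4 = 16 price paths (U = up ×1.36, D = down ×0.76); each path with k up-moves has probability p*^k·(1−p*)^(4−k).
DDDD: Ā=15.8265, payoff=0.0000, prob=0.018075
UDDD: Ā=28.3211, payoff=0.0000, prob=0.031221
DUDD: Ā=23.8211, payoff=0.0000, prob=0.031221
UUDD: Ā=42.6272, payoff=0.0000, prob=0.053927
DDUD: Ā=20.4011, payoff=0.0000, prob=0.031221
UDUD: Ā=36.5072, payoff=0.0000, prob=0.053927
DUUD: Ā=32.0072, payoff=0.0427, prob=0.053927
UUUD: Ā=57.2760, payoff=0.0764, prob=0.093147
DDDU: Ā=17.8019, payoff=0.1083, prob=0.031221
UDDU: Ā=31.8560, payoff=0.1939, prob=0.053927
DUDU: Ā=27.3560, payoff=4.6939, prob=0.053927
UUDU: Ā=48.9528, payoff=8.3996, prob=0.093147
DDUU: Ā=23.9360, payoff=8.1139, prob=0.053927
UDUU: Ā=42.8328, payoff=14.5196, prob=0.093147
DUUU: Ā=38.3328, payoff=19.0196, prob=0.093147
UUUU: Ā=68.5956, payoff=34.0350, prob=0.160890
Price = Σ prob·payoff / R^4 = 10.096305 / 1.688960 = 5.9778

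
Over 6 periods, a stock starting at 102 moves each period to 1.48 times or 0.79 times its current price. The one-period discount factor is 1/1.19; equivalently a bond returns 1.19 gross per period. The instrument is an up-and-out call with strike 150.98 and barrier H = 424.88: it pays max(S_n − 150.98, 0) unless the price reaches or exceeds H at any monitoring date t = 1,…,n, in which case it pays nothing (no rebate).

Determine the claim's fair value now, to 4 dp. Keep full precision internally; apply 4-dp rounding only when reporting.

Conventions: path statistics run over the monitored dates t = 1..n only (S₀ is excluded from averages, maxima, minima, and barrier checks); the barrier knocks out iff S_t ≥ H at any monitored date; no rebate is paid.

price = 16.4173

Risk-neutral up-probability p* = (R−d)/(u−d) = (1.19−0.79)/(1.48−0.79) = 0.5797; the claim prices as the p*-weighted sum of path payoffs discounted by R^6.
Enumerate all 2^6 = 64 price paths (U = up ×1.48, D = down ×0.79); each path with k up-moves has probability p*^k·(1−p*)^(6−k).
DDDDDD: M=80.5800, payoff=0.0000, prob=0.005512
UDDDDD: M=150.9600, payoff=0.0000, prob=0.007602
DUDDDD: M=119.2584, payoff=0.0000, prob=0.007602
UUDDDD: M=223.4208, payoff=0.0000, prob=0.010486
DDUDDD: M=94.2141, payoff=0.0000, prob=0.007602
UDUDDD: M=176.5024, payoff=0.0000, prob=0.010486
DUUDDD: M=176.5024, payoff=0.0000, prob=0.010486
UUUDDD: M=330.6628, payoff=12.0496, prob=0.014464
DDDUDD: M=80.5800, payoff=0.0000, prob=0.007602
UDDUDD: M=150.9600, payoff=0.0000, prob=0.010486
DUDUDD: M=139.4369, payoff=0.0000, prob=0.010486
UUDUDD: M=261.2236, payoff=12.0496, prob=0.014464
DDUUDD: M=139.4369, payoff=0.0000, prob=0.010486
UDUUDD: M=261.2236, payoff=12.0496, prob=0.014464
DUUUDD: M=261.2236, payoff=12.0496, prob=0.014464
UUUUDD: M=489.3809, payoff=0.0000, prob=0.019950
DDDDUD: M=80.5800, payoff=0.0000, prob=0.007602
UDDDUD: M=150.9600, payoff=0.0000, prob=0.010486
DUDDUD: M=119.2584, payoff=0.0000, prob=0.010486
UUDDUD: M=223.4208, payoff=12.0496, prob=0.014464
DDUDUD: M=110.1552, payoff=0.0000, prob=0.010486
UDUDUD: M=206.3666, payoff=12.0496, prob=0.014464
DUUDUD: M=206.3666, payoff=12.0496, prob=0.014464
UUUDUD: M=386.6109, payoff=154.4426, prob=0.019950
DDDUUD: M=110.1552, payoff=0.0000, prob=0.010486
UDDUUD: M=206.3666, payoff=12.0496, prob=0.014464
DUDUUD: M=206.3666, payoff=12.0496, prob=0.014464
UUDUUD: M=386.6109, payoff=154.4426, prob=0.019950
DDUUUD: M=206.3666, payoff=12.0496, prob=0.014464
UDUUUD: M=386.6109, payoff=154.4426, prob=0.019950
DUUUUD: M=386.6109, payoff=154.4426, prob=0.019950
UUUUUD: M=724.2838, payoff=0.0000, prob=0.027517
DDDDDU: M=80.5800, payoff=0.0000, prob=0.007602
UDDDDU: M=150.9600, payoff=0.0000, prob=0.010486
DUDDDU: M=119.2584, payoff=0.0000, prob=0.010486
UUDDDU: M=223.4208, payoff=12.0496, prob=0.014464
DDUDDU: M=94.2141, payoff=0.0000, prob=0.010486
UDUDDU: M=176.5024, payoff=12.0496, prob=0.014464
DUUDDU: M=176.5024, payoff=12.0496, prob=0.014464
UUUDDU: M=330.6628, payoff=154.4426, prob=0.019950
DDDUDU: M=87.0226, payoff=0.0000, prob=0.010486
UDDUDU: M=163.0296, payoff=12.0496, prob=0.014464
DUDUDU: M=163.0296, payoff=12.0496, prob=0.014464
UUDUDU: M=305.4226, payoff=154.4426, prob=0.019950
DDUUDU: M=163.0296, payoff=12.0496, prob=0.014464
UDUUDU: M=305.4226, payoff=154.4426, prob=0.019950
DUUUDU: M=305.4226, payoff=154.4426, prob=0.019950
UUUUDU: M=572.1842, payoff=0.0000, prob=0.027517
DDDDUU: M=87.0226, payoff=0.0000, prob=0.010486
UDDDUU: M=163.0296, payoff=12.0496, prob=0.014464
DUDDUU: M=163.0296, payoff=12.0496, prob=0.014464
UUDDUU: M=305.4226, payoff=154.4426, prob=0.019950
DDUDUU: M=163.0296, payoff=12.0496, prob=0.014464
UDUDUU: M=305.4226, payoff=154.4426, prob=0.019950
DUUDUU: M=305.4226, payoff=154.4426, prob=0.019950
UUUDUU: M=572.1842, payoff=0.0000, prob=0.027517
DDDUUU: M=163.0296, payoff=12.0496, prob=0.014464
UDDUUU: M=305.4226, payoff=154.4426, prob=0.019950
DUDUUU: M=305.4226, payoff=154.4426, prob=0.019950
UUDUUU: M=572.1842, payoff=0.0000, prob=0.027517
DDUUUU: M=305.4226, payoff=154.4426, prob=0.019950
UDUUUU: M=572.1842, payoff=0.0000, prob=0.027517
DUUUUU: M=572.1842, payoff=0.0000, prob=0.027517
UUUUUU: M=1071.9400, payoff=0.0000, prob=0.037955
Price = Σ prob·payoff / R^6 = 46.621330 / 2.839761 = 16.4173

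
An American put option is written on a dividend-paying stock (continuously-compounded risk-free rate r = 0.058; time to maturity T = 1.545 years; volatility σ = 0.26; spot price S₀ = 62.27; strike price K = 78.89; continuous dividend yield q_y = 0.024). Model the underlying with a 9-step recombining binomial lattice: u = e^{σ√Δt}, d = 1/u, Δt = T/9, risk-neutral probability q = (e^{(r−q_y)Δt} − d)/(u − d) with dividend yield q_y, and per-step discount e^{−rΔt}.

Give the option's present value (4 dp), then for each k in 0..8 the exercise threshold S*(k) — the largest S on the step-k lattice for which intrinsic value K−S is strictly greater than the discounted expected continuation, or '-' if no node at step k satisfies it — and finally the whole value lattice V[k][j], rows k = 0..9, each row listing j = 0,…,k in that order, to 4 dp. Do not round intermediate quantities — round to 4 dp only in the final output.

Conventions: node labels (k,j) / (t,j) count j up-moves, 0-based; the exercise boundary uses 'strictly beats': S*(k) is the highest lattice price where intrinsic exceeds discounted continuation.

params: Δt=0.17167 u=1.11374 d=0.89787 q=0.50021 e^(-rΔt)=0.99009
t_9 payoffs: 55.2733 49.5953 42.5523 33.8160 22.9794 9.5373 0.0000 0.0000 0.0000 0.0000
t_8: node(8,0) S=26.3029 payoff=52.5871 vs cont=51.9136 → 52.5871 [stop]  node(8,1) S=32.6267 payoff=46.2633 vs cont=45.6159 → 46.2633 [stop]  node(8,2) S=40.4708 payoff=38.4192 vs cont=37.8040 → 38.4192 [stop]  node(8,3) S=50.2007 payoff=28.6893 vs cont=28.1141 → 28.6893 [stop]  node(8,4) S=62.2700 payoff=16.6200 vs cont=16.0944 → 16.6200 [stop]  node(8,5) S=77.2409 payoff=1.6491 vs cont=4.7194 → 4.7194 [wait]  node(8,6) S=95.8112 payoff=0.0000 vs cont=0.0000 → 0.0000 [wait]  node(8,7) S=118.8461 payoff=0.0000 vs cont=0.0000 → 0.0000 [wait]  node(8,8) S=147.4191 payoff=0.0000 vs cont=0.0000 → 0.0000 [wait]  ⇒ S*(8)=62.2700
t_7: node(7,0) S=29.2947 payoff=49.5953 vs cont=48.9342 → 49.5953 [stop]  node(7,1) S=36.3377 payoff=42.5523 vs cont=41.9201 → 42.5523 [stop]  node(7,2) S=45.0740 payoff=33.8160 vs cont=33.2198 → 33.8160 [stop]  node(7,3) S=55.9106 payoff=22.9794 vs cont=22.4276 → 22.9794 [stop]  node(7,4) S=69.3527 payoff=9.5373 vs cont=10.5615 → 10.5615 [wait]  node(7,5) S=86.0264 payoff=0.0000 vs cont=2.3353 → 2.3353 [wait]  node(7,6) S=106.7089 payoff=0.0000 vs cont=0.0000 → 0.0000 [wait]  node(7,7) S=132.3638 payoff=0.0000 vs cont=0.0000 → 0.0000 [wait]  ⇒ S*(7)=55.9106
t_6: node(6,0) S=32.6267 payoff=46.2633 vs cont=45.6159 → 46.2633 [stop]  node(6,1) S=40.4708 payoff=38.4192 vs cont=37.8040 → 38.4192 [stop]  node(6,2) S=50.2007 payoff=28.6893 vs cont=28.1141 → 28.6893 [stop]  node(6,3) S=62.2700 payoff=16.6200 vs cont=16.6017 → 16.6200 [stop]  node(6,4) S=77.2409 payoff=1.6491 vs cont=6.3828 → 6.3828 [wait]  node(6,5) S=95.8112 payoff=0.0000 vs cont=1.1556 → 1.1556 [wait]  node(6,6) S=118.8461 payoff=0.0000 vs cont=0.0000 → 0.0000 [wait]  ⇒ S*(6)=62.2700
t_5: node(5,0) S=36.3377 payoff=42.5523 vs cont=41.9201 → 42.5523 [stop]  node(5,1) S=45.0740 payoff=33.8160 vs cont=33.2198 → 33.8160 [stop]  node(5,2) S=55.9106 payoff=22.9794 vs cont=22.4276 → 22.9794 [stop]  node(5,3) S=69.3527 payoff=9.5373 vs cont=11.3853 → 11.3853 [wait]  node(5,4) S=86.0264 payoff=0.0000 vs cont=3.7308 → 3.7308 [wait]  node(5,5) S=106.7089 payoff=0.0000 vs cont=0.5718 → 0.5718 [wait]  ⇒ S*(5)=55.9106
t_4: node(4,0) S=40.4708 payoff=38.4192 vs cont=37.8040 → 38.4192 [stop]  node(4,1) S=50.2007 payoff=28.6893 vs cont=28.1141 → 28.6893 [stop]  node(4,2) S=62.2700 payoff=16.6200 vs cont=17.0097 → 17.0097 [wait]  node(4,3) S=77.2409 payoff=1.6491 vs cont=7.4815 → 7.4815 [wait]  node(4,4) S=95.8112 payoff=0.0000 vs cont=2.1293 → 2.1293 [wait]  ⇒ S*(4)=50.2007
t_3: node(3,0) S=45.0740 payoff=33.8160 vs cont=33.2198 → 33.8160 [stop]  node(3,1) S=55.9106 payoff=22.9794 vs cont=22.6206 → 22.9794 [stop]  node(3,2) S=69.3527 payoff=9.5373 vs cont=12.1223 → 12.1223 [wait]  node(3,3) S=86.0264 payoff=0.0000 vs cont=4.7567 → 4.7567 [wait]  ⇒ S*(3)=55.9106
t_2: node(2,0) S=50.2007 payoff=28.6893 vs cont=28.1141 → 28.6893 [stop]  node(2,1) S=62.2700 payoff=16.6200 vs cont=17.3747 → 17.3747 [wait]  node(2,2) S=77.2409 payoff=1.6491 vs cont=8.3543 → 8.3543 [wait]  ⇒ S*(2)=50.2007
t_1: node(1,0) S=55.9106 payoff=22.9794 vs cont=22.8014 → 22.9794 [stop]  node(1,1) S=69.3527 payoff=9.5373 vs cont=12.7352 → 12.7352 [wait]  ⇒ S*(1)=55.9106
t_0: node(0,0) S=62.2700 payoff=16.6200 vs cont=17.6782 → 17.6782 [wait]  ⇒ S*(0)=-

price = 17.6782
boundary = - 55.9106 50.2007 55.9106 50.2007 55.9106 62.2700 55.9106 62.2700
tree:
17.6782
22.9794 12.7352
28.6893 17.3747 8.3543
33.8160 22.9794 12.1223 4.7567
38.4192 28.6893 17.0097 7.4815 2.1293
42.5523 33.8160 22.9794 11.3853 3.7308 0.5718
46.2633 38.4192 28.6893 16.6200 6.3828 1.1556 0.0000
49.5953 42.5523 33.8160 22.9794 10.5615 2.3353 0.0000 0.0000
52.5871 46.2633 38.4192 28.6893 16.6200 4.7194 0.0000 0.0000 0.0000
55.2733 49.5953 42.5523 33.8160 22.9794 9.5373 0.0000 0.0000 0.0000 0.0000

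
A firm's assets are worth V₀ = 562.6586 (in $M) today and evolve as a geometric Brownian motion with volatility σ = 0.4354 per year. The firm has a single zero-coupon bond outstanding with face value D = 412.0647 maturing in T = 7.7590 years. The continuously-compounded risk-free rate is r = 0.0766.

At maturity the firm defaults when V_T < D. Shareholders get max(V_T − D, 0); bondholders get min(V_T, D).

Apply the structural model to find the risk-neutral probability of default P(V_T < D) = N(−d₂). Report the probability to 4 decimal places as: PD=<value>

PD=0.4441

Work the structural quantities from V₀ = 562.6586 against face 412.0647:
d₁ = [ln(V₀/D) + (r + σ²/2)T] / (σ√T)
   = [ln(562.6586/412.0647) + (0.0766 + 0.5·0.4354²)·7.7590] / (0.4354·√7.7590)
   = [0.311493 + 1.329788] / 1.212806 = 1.353293
d₂ = d₁ − σ√T = 1.353293 − 1.212806 = 0.140487
risk-neutral PD = N(−d₂) = N(-0.140487) = 0.444138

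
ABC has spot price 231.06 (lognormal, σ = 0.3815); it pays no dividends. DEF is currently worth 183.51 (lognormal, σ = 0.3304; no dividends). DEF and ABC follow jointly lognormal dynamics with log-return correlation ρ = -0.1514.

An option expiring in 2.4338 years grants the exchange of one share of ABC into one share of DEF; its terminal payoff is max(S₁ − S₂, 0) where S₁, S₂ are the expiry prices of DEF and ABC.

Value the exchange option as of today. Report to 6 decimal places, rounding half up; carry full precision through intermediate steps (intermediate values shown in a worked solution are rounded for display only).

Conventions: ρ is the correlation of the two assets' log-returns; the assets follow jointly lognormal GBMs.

exchange price = 46.373267

σ_eff = √(σ₁² + σ₂² − 2ρσ₁σ₂) = √(0.3304² + 0.3815² − 2·-0.1514·0.3304·0.3815) = 0.541178
d₁ = (ln(S₁/S₂) + (q₂ − q₁ + σ_eff²/2)T) / (σ_eff√T) = (ln(183.51/231.06) + (0.0 − 0.0 + 0.146437)·2.4338) / 0.844272 = 0.149229
d₂ = d₁ − σ_eff√T = 0.149229 − 0.844272 = -0.695044
N(d₁) = 0.559313,  N(d₂) = 0.243514
V = S₁·e^{−q₁T}·N(d₁) − S₂·e^{−q₂T}·N(d₂) = 102.639604 − 56.266337 = 46.373267
Key observation: the rate r is irrelevant here: denominating values in ABC turns the exchange into a ratio option on S₁/S₂, and discounting at r drops out.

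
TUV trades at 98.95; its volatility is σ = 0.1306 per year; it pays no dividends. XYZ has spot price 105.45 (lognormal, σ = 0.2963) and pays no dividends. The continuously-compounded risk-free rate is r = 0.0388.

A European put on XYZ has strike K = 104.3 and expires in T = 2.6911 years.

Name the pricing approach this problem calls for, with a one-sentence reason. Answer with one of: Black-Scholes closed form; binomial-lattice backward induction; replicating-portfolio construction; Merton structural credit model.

framework: Black-Scholes closed form

Key observation: a European-exercise option on XYZ struck at 104.3 — a GBM underlying with constant parameters — admits an analytic price: the data contain no early exercise, no discrete tree, no debt structure.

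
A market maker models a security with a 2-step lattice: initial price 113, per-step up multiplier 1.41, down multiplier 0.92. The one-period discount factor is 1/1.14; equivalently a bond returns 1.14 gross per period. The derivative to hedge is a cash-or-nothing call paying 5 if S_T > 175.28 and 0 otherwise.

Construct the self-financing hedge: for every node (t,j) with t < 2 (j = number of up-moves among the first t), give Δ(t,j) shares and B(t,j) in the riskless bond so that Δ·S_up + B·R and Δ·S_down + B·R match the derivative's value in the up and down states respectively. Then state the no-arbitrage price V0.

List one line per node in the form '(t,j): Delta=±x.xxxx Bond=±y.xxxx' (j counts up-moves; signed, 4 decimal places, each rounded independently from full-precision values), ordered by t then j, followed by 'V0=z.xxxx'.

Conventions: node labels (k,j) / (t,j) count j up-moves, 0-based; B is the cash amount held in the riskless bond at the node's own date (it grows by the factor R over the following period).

Under the risk-neutral measure, an up-move has probability p* = (R−d)/(u−d) = 0.4490 and values discount at R = 1.14.
Expiry values: V(2,0)=0.0000, V(2,1)=0.0000, V(2,2)=5.0000
(1,0): S=103.9600. Δ = (V_up−V_dn)/(S_up−S_dn) = (0.0000−0.0000)/(146.5836−95.6432) = 0.0000. V = [p*·0.0000 + (1−p*)·0.0000]/1.14 = 0.0000. B = V − Δ·S = 0.0000.
(1,1): S=159.3300. Δ = (V_up−V_dn)/(S_up−S_dn) = (5.0000−0.0000)/(224.6553−146.5836) = 0.0640. V = [p*·5.0000 + (1−p*)·0.0000]/1.14 = 1.9692. B = V − Δ·S = -8.2349.
(0,0): S=113.0000. Δ = (V_up−V_dn)/(S_up−S_dn) = (1.9692−0.0000)/(159.3300−103.9600) = 0.0356. V = [p*·1.9692 + (1−p*)·0.0000]/1.14 = 0.7756. B = V − Δ·S = -3.2432.
Check: Δ(0,0)·S0 + B(0,0) = 0.7756 = V0.

(0,0): Delta=0.0356 Bond=-3.2432
(1,0): Delta=0.0000 Bond=0.0000
(1,1): Delta=0.0640 Bond=-8.2349
V0=0.7756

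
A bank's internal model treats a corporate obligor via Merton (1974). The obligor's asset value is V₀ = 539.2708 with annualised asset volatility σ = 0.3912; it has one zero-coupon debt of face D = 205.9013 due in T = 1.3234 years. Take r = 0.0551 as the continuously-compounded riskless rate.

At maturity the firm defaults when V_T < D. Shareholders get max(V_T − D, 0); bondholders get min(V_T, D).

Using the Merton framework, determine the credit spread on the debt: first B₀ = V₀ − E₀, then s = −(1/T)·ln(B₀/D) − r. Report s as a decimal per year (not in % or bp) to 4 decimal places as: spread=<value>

Equity is a call on the firm's assets struck at D = 205.9013:
d₁ = [ln(V₀/D) + (r + σ²/2)T] / (σ√T)
   = [ln(539.2708/205.9013) + (0.0551 + 0.5·0.3912²)·1.3234] / (0.3912·√1.3234)
   = [0.962821 + 0.174184] / 0.450033 = 2.526493
d₂ = d₁ − σ√T = 2.526493 − 0.450033 = 2.076459
N(d₁) = 0.994240,  N(d₂) = 0.981074,  e^(−rT) = 0.929676
E₀ = V₀·N(d₁) − D·e^(−rT)·N(d₂)
   = 539.2708·0.994240 − 205.9013·0.929676·0.981074 = 348.365722
B₀ = V₀ − E₀ = 539.2708 − 348.365722 = 190.905078
spread = −(1/T)·ln(B₀/D) − r = −(1/1.3234)·ln(190.905078/205.9013) − 0.0551 = 0.00204115

spread=0.0020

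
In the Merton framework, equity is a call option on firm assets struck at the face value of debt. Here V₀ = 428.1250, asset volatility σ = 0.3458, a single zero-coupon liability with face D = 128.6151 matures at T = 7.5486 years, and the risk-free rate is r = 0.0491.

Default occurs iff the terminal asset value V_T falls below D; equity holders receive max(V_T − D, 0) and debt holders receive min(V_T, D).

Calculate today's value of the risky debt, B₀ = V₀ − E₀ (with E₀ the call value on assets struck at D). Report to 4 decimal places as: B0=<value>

With assets at 428.1250 and a single debt payment of 128.6151 at 7.5486 years:
d₁ = [ln(V₀/D) + (r + σ²/2)T] / (σ√T)
   = [ln(428.1250/128.6151) + (0.0491 + 0.5·0.3458²)·7.5486] / (0.3458·√7.5486)
   = [1.202591 + 0.821958] / 0.950076 = 2.130935
d₂ = d₁ − σ√T = 2.130935 − 0.950076 = 1.180859
N(d₁) = 0.983453,  N(d₂) = 0.881171,  e^(−rT) = 0.690295
E₀ = V₀·N(d₁) − D·e^(−rT)·N(d₂)
   = 428.1250·0.983453 − 128.6151·0.690295·0.881171 = 342.808297
B₀ = V₀ − E₀ = 428.1250 − 342.808297 = 85.316703

B0=85.3167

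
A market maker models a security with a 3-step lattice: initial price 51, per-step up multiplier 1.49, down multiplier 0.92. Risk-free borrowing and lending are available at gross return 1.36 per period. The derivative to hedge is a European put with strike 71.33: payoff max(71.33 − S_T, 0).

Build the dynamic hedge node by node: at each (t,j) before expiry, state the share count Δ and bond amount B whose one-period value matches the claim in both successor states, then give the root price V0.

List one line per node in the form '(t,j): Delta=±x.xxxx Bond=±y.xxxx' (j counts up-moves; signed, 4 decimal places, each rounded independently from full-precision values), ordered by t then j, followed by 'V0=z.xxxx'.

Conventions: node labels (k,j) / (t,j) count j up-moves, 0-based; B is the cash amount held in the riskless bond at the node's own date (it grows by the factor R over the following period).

Under the risk-neutral measure, an up-move has probability p* = (R−d)/(u−d) = 0.7719 and values discount at R = 1.36.
Expiry values: V(3,0)=31.6169, V(3,1)=7.0121, V(3,2)=0.0000, V(3,3)=0.0000
Node (2,0) S=43.1664: V=(p*·7.0121+(1−p*)·31.6169)/1.36=9.2821; Δ=(7.0121−31.6169)/(64.3179−39.7131)=-1.0000; B=V−Δ·S=52.4485
Node (2,1) S=69.9108: V=(p*·0.0000+(1−p*)·7.0121)/1.36=1.1759; Δ=(0.0000−7.0121)/(104.1671−64.3179)=-0.1760; B=V−Δ·S=13.4778
Node (2,2) S=113.2251: V=(p*·0.0000+(1−p*)·0.0000)/1.36=0.0000; Δ=(0.0000−0.0000)/(168.7054−104.1671)=0.0000; B=V−Δ·S=0.0000
Node (1,0) S=46.9200: V=(p*·1.1759+(1−p*)·9.2821)/1.36=2.2240; Δ=(1.1759−9.2821)/(69.9108−43.1664)=-0.3031; B=V−Δ·S=16.4455
Node (1,1) S=75.9900: V=(p*·0.0000+(1−p*)·1.1759)/1.36=0.1972; Δ=(0.0000−1.1759)/(113.2251−69.9108)=-0.0271; B=V−Δ·S=2.2602
Node (0,0) S=51.0000: V=(p*·0.1972+(1−p*)·2.2240)/1.36=0.4849; Δ=(0.1972−2.2240)/(75.9900−46.9200)=-0.0697; B=V−Δ·S=4.0408
As a check, the time-0 holding Δ(0,0)·S0 + B(0,0) comes to 0.4849 — exactly V0.

(0,0): Delta=-0.0697 Bond=4.0408
(1,0): Delta=-0.3031 Bond=16.4455
(1,1): Delta=-0.0271 Bond=2.2602
(2,0): Delta=-1.0000 Bond=52.4485
(2,1): Delta=-0.1760 Bond=13.4778
(2,2): Delta=0.0000 Bond=0.0000
V0=0.4849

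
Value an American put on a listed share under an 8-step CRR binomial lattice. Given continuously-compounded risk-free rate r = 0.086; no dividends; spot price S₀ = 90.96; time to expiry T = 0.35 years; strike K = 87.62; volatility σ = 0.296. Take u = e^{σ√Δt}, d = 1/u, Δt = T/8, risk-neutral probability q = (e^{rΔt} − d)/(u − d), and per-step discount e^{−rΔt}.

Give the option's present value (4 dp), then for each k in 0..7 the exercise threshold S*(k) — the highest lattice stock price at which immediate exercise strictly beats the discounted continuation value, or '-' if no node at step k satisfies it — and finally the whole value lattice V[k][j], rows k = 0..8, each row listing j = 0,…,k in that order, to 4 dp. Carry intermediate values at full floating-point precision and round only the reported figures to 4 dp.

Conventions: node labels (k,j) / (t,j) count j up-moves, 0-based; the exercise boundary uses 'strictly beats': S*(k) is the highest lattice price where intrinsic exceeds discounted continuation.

Δt=0.04375  u=1.06387  d=0.93996  q=0.51495  discount=0.99624
step 8 (expiry): payoffs max(K−S,0) = 32.1902 24.8835 16.6137 7.2538 0.0000 0.0000 0.0000 0.0000 0.0000
step 7: (k=7,j=0): S=58.9701, K−S=28.6499, hold=28.3209 ⇒ V=28.6499 exercise | (k=7,j=1): S=66.7434, K−S=20.8766, hold=20.5475 ⇒ V=20.8766 exercise | (k=7,j=2): S=75.5414, K−S=12.0786, hold=11.7495 ⇒ V=12.0786 exercise | (k=7,j=3): S=85.4992, K−S=2.1208, hold=3.5052 ⇒ V=3.5052 continue | (k=7,j=4): S=96.7696, K−S=0.0000, hold=0.0000 ⇒ V=0.0000 continue | (k=7,j=5): S=109.5256, K−S=0.0000, hold=0.0000 ⇒ V=0.0000 continue | (k=7,j=6): S=123.9631, K−S=0.0000, hold=0.0000 ⇒ V=0.0000 continue | (k=7,j=7): S=140.3038, K−S=0.0000, hold=0.0000 ⇒ V=0.0000 continue  boundary S*=75.5414
step 6: (k=6,j=0): S=62.7365, K−S=24.8835, hold=24.5545 ⇒ V=24.8835 exercise | (k=6,j=1): S=71.0063, K−S=16.6137, hold=16.2847 ⇒ V=16.6137 exercise | (k=6,j=2): S=80.3662, K−S=7.2538, hold=7.6349 ⇒ V=7.6349 continue | (k=6,j=3): S=90.9600, K−S=0.0000, hold=1.6938 ⇒ V=1.6938 continue | (k=6,j=4): S=102.9502, K−S=0.0000, hold=0.0000 ⇒ V=0.0000 continue | (k=6,j=5): S=116.5210, K−S=0.0000, hold=0.0000 ⇒ V=0.0000 continue | (k=6,j=6): S=131.8806, K−S=0.0000, hold=0.0000 ⇒ V=0.0000 continue  boundary S*=71.0063
step 5: (k=5,j=0): S=66.7434, K−S=20.8766, hold=20.5475 ⇒ V=20.8766 exercise | (k=5,j=1): S=75.5414, K−S=12.0786, hold=11.9451 ⇒ V=12.0786 exercise | (k=5,j=2): S=85.4992, K−S=2.1208, hold=4.5584 ⇒ V=4.5584 continue | (k=5,j=3): S=96.7696, K−S=0.0000, hold=0.8185 ⇒ V=0.8185 continue | (k=5,j=4): S=109.5256, K−S=0.0000, hold=0.0000 ⇒ V=0.0000 continue | (k=5,j=5): S=123.9631, K−S=0.0000, hold=0.0000 ⇒ V=0.0000 continue  boundary S*=75.5414
step 4: (k=4,j=0): S=71.0063, K−S=16.6137, hold=16.2847 ⇒ V=16.6137 exercise | (k=4,j=1): S=80.3662, K−S=7.2538, hold=8.1752 ⇒ V=8.1752 continue | (k=4,j=2): S=90.9600, K−S=0.0000, hold=2.6226 ⇒ V=2.6226 continue | (k=4,j=3): S=102.9502, K−S=0.0000, hold=0.3955 ⇒ V=0.3955 continue | (k=4,j=4): S=116.5210, K−S=0.0000, hold=0.0000 ⇒ V=0.0000 continue  boundary S*=71.0063
step 3: (k=3,j=0): S=75.5414, K−S=12.0786, hold=12.2222 ⇒ V=12.2222 continue | (k=3,j=1): S=85.4992, K−S=2.1208, hold=5.2960 ⇒ V=5.2960 continue | (k=3,j=2): S=96.7696, K−S=0.0000, hold=1.4702 ⇒ V=1.4702 continue | (k=3,j=3): S=109.5256, K−S=0.0000, hold=0.1911 ⇒ V=0.1911 continue  boundary S*=-
step 2: (k=2,j=0): S=80.3662, K−S=7.2538, hold=8.6230 ⇒ V=8.6230 continue | (k=2,j=1): S=90.9600, K−S=0.0000, hold=3.3134 ⇒ V=3.3134 continue | (k=2,j=2): S=102.9502, K−S=0.0000, hold=0.8085 ⇒ V=0.8085 continue  boundary S*=-
step 1: (k=1,j=0): S=85.4992, K−S=2.1208, hold=5.8667 ⇒ V=5.8667 continue | (k=1,j=1): S=96.7696, K−S=0.0000, hold=2.0159 ⇒ V=2.0159 continue  boundary S*=-
step 0: (k=0,j=0): S=90.9600, K−S=0.0000, hold=3.8692 ⇒ V=3.8692 continue  boundary S*=-

price = 3.8692
boundary = - - - - 71.0063 75.5414 71.0063 75.5414
tree:
3.8692
5.8667 2.0159
8.6230 3.3134 0.8085
12.2222 5.2960 1.4702 0.1911
16.6137 8.1752 2.6226 0.3955 0.0000
20.8766 12.0786 4.5584 0.8185 0.0000 0.0000
24.8835 16.6137 7.6349 1.6938 0.0000 0.0000 0.0000
28.6499 20.8766 12.0786 3.5052 0.0000 0.0000 0.0000 0.0000
32.1902 24.8835 16.6137 7.2538 0.0000 0.0000 0.0000 0.0000 0.0000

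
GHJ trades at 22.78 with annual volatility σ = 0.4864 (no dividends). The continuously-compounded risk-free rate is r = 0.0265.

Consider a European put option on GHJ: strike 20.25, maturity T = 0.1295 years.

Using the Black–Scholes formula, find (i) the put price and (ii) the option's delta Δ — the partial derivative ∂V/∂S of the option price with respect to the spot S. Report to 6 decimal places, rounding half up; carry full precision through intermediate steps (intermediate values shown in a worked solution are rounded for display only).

σ√T = 0.4864·√0.1295 = 0.175036
d₁ = (ln(S/K) + (r+σ²/2)T) / (σ√T) = (ln(22.78/20.25) + (0.0265+0.4864²/2)·0.1295) / 0.175036 = (0.117728 + 0.018751) / 0.175036 = 0.779716
d₂ = d₁ − σ√T = 0.779716 − 0.175036 = 0.604680
e^{−rT} = 0.996574
N(−d₁) = 0.217779,  N(−d₂) = 0.272696
Put price V = K·e^{−rT}·N(−d₂) − S·N(−d₁) = 5.503172 − 4.961003 = 0.542169
Δ = −N(−d₁) = -0.217779

price = 0.542169
Δ = -0.217779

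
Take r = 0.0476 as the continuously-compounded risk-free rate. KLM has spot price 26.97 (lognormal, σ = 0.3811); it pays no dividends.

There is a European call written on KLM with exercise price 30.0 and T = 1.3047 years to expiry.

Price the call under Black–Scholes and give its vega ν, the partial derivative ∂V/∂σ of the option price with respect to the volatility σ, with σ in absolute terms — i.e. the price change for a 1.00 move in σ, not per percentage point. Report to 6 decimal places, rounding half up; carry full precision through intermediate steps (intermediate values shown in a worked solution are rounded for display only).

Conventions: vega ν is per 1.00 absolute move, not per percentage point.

σ√T = 0.3811·√1.3047 = 0.435306
d₁ = (ln(S/K) + (r+σ²/2)T) / (σ√T) = (ln(26.97/30.0) + (0.0476+0.3811²/2)·1.3047) / 0.435306 = (-0.106472 + 0.156849) / 0.435306 = 0.115728
d₂ = d₁ − σ√T = 0.115728 − 0.435306 = -0.319578
e^{−rT} = 0.939785
N(d₁) = 0.546066,  N(d₂) = 0.374644
Call price V = S·N(d₁) − K·e^{−rT}·N(d₂) = 14.727397 − 10.562555 = 4.164842
φ(d₁) = (1/√(2π))·e^{−d₁²/2} = 0.396280
ν = S·φ(d₁)·√T = 12.207820

price = 4.164842
ν = 12.207820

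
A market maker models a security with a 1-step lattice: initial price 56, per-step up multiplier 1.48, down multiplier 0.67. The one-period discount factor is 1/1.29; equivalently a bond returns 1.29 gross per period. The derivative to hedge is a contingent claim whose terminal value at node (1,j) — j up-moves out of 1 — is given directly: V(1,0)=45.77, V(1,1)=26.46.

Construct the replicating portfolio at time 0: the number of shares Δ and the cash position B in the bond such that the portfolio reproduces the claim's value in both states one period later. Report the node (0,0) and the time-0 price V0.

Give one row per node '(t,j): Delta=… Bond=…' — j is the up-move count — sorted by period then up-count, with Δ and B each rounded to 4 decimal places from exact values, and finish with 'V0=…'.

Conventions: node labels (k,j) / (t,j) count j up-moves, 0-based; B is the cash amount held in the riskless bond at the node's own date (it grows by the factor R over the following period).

The replicating-portfolio and risk-neutral prices coincide; use p* = (1.29−0.67)/(1.48−0.67) = 0.7654 for the latter.
At maturity the claim pays: V(1,0)=45.7700, V(1,1)=26.4600
  t=0,j=0: stock 56.0000 → up 82.8800 (V=26.4600), down 37.5200 (V=45.7700). Price 24.0229; hedge Δ=-0.4257, bond B=47.8624.
Verification: the root portfolio costs Δ(0,0)·S0 + B(0,0) = 24.0229, matching V0.

(0,0): Delta=-0.4257 Bond=47.8624
V0=24.0229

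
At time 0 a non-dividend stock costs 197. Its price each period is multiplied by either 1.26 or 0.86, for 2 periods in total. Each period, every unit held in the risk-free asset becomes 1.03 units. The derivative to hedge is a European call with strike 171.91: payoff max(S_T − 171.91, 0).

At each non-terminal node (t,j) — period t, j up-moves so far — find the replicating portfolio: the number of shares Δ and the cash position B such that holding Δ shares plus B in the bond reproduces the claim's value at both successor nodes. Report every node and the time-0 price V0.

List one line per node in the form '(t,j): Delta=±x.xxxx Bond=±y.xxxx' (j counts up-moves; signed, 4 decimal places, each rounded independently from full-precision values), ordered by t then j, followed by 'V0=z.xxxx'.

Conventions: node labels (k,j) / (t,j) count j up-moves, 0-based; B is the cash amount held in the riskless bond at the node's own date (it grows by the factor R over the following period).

(0,0): Delta=0.8143 Bond=-117.2960
(1,0): Delta=0.6133 Bond=-86.7498
(1,1): Delta=1.0000 Bond=-166.9029
V0=43.1262

Since d<R<u, set p* = (R−d)/(u−d) = 0.4250; price each node as the discounted p*-expectation of its children.
Payoffs at expiry: V(2,0)=0.0000, V(2,1)=41.5592, V(2,2)=140.8472
(1,0): S=169.4200. Δ = (V_up−V_dn)/(S_up−S_dn) = (41.5592−0.0000)/(213.4692−145.7012) = 0.6133. V = [p*·41.5592 + (1−p*)·0.0000]/1.03 = 17.1482. B = V − Δ·S = -86.7498.
(1,1): S=248.2200. Δ = (V_up−V_dn)/(S_up−S_dn) = (140.8472−41.5592)/(312.7572−213.4692) = 1.0000. V = [p*·140.8472 + (1−p*)·41.5592]/1.03 = 81.3171. B = V − Δ·S = -166.9029.
(0,0): S=197.0000. Δ = (V_up−V_dn)/(S_up−S_dn) = (81.3171−17.1482)/(248.2200−169.4200) = 0.8143. V = [p*·81.3171 + (1−p*)·17.1482]/1.03 = 43.1262. B = V − Δ·S = -117.2960.
Sanity check at the root: Δ(0,0)·S0 + B(0,0) reproduces V0 = 43.1262.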